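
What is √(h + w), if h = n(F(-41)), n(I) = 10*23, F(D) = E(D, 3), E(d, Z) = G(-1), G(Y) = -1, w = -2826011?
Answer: 7*I*√57669 ≈ 1681.0*I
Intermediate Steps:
E(d, Z) = -1
F(D) = -1
n(I) = 230
h = 230
√(h + w) = √(230 - 2826011) = √(-2825781) = 7*I*√57669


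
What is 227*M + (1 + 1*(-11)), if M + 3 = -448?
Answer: -102387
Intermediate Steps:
M = -451 (M = -3 - 448 = -451)
227*M + (1 + 1*(-11)) = 227*(-451) + (1 + 1*(-11)) = -102377 + (1 - 11) = -102377 - 10 = -102387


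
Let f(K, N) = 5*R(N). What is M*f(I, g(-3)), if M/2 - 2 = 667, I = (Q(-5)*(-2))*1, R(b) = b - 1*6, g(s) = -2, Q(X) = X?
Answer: -53520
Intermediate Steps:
R(b) = -6 + b (R(b) = b - 6 = -6 + b)
I = 10 (I = -5*(-2)*1 = 10*1 = 10)
f(K, N) = -30 + 5*N (f(K, N) = 5*(-6 + N) = -30 + 5*N)
M = 1338 (M = 4 + 2*667 = 4 + 1334 = 1338)
M*f(I, g(-3)) = 1338*(-30 + 5*(-2)) = 1338*(-30 - 10) = 1338*(-40) = -53520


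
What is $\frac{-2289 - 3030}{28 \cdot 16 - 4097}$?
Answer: $\frac{5319}{3649} \approx 1.4577$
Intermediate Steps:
$\frac{-2289 - 3030}{28 \cdot 16 - 4097} = - \frac{5319}{448 - 4097} = - \frac{5319}{-3649} = \left(-5319\right) \left(- \frac{1}{3649}\right) = \frac{5319}{3649}$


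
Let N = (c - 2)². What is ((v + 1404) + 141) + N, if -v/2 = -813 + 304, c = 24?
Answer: 3047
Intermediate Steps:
v = 1018 (v = -2*(-813 + 304) = -2*(-509) = 1018)
N = 484 (N = (24 - 2)² = 22² = 484)
((v + 1404) + 141) + N = ((1018 + 1404) + 141) + 484 = (2422 + 141) + 484 = 2563 + 484 = 3047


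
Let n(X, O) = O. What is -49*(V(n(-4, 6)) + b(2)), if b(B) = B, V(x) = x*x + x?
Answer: -2156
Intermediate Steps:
V(x) = x + x² (V(x) = x² + x = x + x²)
-49*(V(n(-4, 6)) + b(2)) = -49*(6*(1 + 6) + 2) = -49*(6*7 + 2) = -49*(42 + 2) = -49*44 = -2156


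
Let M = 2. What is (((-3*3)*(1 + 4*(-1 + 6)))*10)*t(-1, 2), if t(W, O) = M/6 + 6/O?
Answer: -6300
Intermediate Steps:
t(W, O) = ⅓ + 6/O (t(W, O) = 2/6 + 6/O = 2*(⅙) + 6/O = ⅓ + 6/O)
(((-3*3)*(1 + 4*(-1 + 6)))*10)*t(-1, 2) = (((-3*3)*(1 + 4*(-1 + 6)))*10)*((⅓)*(18 + 2)/2) = (-9*(1 + 4*5)*10)*((⅓)*(½)*20) = (-9*(1 + 20)*10)*(10/3) = (-9*21*10)*(10/3) = -189*10*(10/3) = -1890*10/3 = -6300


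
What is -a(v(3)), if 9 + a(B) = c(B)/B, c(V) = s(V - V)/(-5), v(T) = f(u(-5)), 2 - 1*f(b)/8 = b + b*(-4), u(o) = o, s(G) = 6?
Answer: 2337/260 ≈ 8.9885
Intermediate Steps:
f(b) = 16 + 24*b (f(b) = 16 - 8*(b + b*(-4)) = 16 - 8*(b - 4*b) = 16 - (-24)*b = 16 + 24*b)
v(T) = -104 (v(T) = 16 + 24*(-5) = 16 - 120 = -104)
c(V) = -6/5 (c(V) = 6/(-5) = 6*(-⅕) = -6/5)
a(B) = -9 - 6/(5*B)
-a(v(3)) = -(-9 - 6/5/(-104)) = -(-9 - 6/5*(-1/104)) = -(-9 + 3/260) = -1*(-2337/260) = 2337/260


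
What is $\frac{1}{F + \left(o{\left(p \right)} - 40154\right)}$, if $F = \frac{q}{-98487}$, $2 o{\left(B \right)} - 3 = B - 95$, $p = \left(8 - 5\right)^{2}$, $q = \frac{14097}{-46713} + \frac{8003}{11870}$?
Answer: $- \frac{3033855430665}{121947335974767938} \approx -2.4878 \cdot 10^{-5}$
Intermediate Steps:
$q = \frac{68837583}{184827770}$ ($q = 14097 \left(- \frac{1}{46713}\right) + 8003 \cdot \frac{1}{11870} = - \frac{4699}{15571} + \frac{8003}{11870} = \frac{68837583}{184827770} \approx 0.37244$)
$p = 9$ ($p = 3^{2} = 9$)
$o{\left(B \right)} = -46 + \frac{B}{2}$ ($o{\left(B \right)} = \frac{3}{2} + \frac{B - 95}{2} = \frac{3}{2} + \frac{-95 + B}{2} = \frac{3}{2} + \left(- \frac{95}{2} + \frac{B}{2}\right) = -46 + \frac{B}{2}$)
$F = - \frac{22945861}{6067710861330}$ ($F = \frac{68837583}{184827770 \left(-98487\right)} = \frac{68837583}{184827770} \left(- \frac{1}{98487}\right) = - \frac{22945861}{6067710861330} \approx -3.7816 \cdot 10^{-6}$)
$\frac{1}{F + \left(o{\left(p \right)} - 40154\right)} = \frac{1}{- \frac{22945861}{6067710861330} + \left(\left(-46 + \frac{1}{2} \cdot 9\right) - 40154\right)} = \frac{1}{- \frac{22945861}{6067710861330} + \left(\left(-46 + \frac{9}{2}\right) - 40154\right)} = \frac{1}{- \frac{22945861}{6067710861330} - \frac{80391}{2}} = \frac{1}{- \frac{121947335974767938}{3033855430665}} = - \frac{3033855430665}{121947335974767938}$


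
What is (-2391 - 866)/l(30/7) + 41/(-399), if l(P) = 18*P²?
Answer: -21447269/2154600 ≈ -9.9542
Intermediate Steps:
(-2391 - 866)/l(30/7) + 41/(-399) = (-2391 - 866)/((18*(30/7)²)) + 41/(-399) = -3257/(18*(30*(⅐))²) + 41*(-1/399) = -3257/(18*(30/7)²) - 41/399 = -3257/(18*(900/49)) - 41/399 = -3257/16200/49 - 41/399 = -3257*49/16200 - 41/399 = -159593/16200 - 41/399 = -21447269/2154600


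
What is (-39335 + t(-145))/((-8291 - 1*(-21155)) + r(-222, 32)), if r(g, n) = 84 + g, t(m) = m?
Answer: -940/303 ≈ -3.1023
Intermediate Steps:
(-39335 + t(-145))/((-8291 - 1*(-21155)) + r(-222, 32)) = (-39335 - 145)/((-8291 - 1*(-21155)) + (84 - 222)) = -39480/((-8291 + 21155) - 138) = -39480/(12864 - 138) = -39480/12726 = -39480*1/12726 = -940/303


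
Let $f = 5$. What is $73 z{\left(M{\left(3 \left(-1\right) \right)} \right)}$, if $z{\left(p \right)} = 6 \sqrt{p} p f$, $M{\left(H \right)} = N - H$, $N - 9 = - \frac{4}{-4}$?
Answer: $28470 \sqrt{13} \approx 1.0265 \cdot 10^{5}$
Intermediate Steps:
$N = 10$ ($N = 9 - \frac{4}{-4} = 9 - -1 = 9 + 1 = 10$)
$M{\left(H \right)} = 10 - H$
$z{\left(p \right)} = 30 p^{\frac{3}{2}}$ ($z{\left(p \right)} = 6 \sqrt{p} p 5 = 6 p^{\frac{3}{2}} \cdot 5 = 30 p^{\frac{3}{2}}$)
$73 z{\left(M{\left(3 \left(-1\right) \right)} \right)} = 73 \cdot 30 \left(10 - 3 \left(-1\right)\right)^{\frac{3}{2}} = 73 \cdot 30 \left(10 - -3\right)^{\frac{3}{2}} = 73 \cdot 30 \left(10 + 3\right)^{\frac{3}{2}} = 73 \cdot 30 \cdot 13^{\frac{3}{2}} = 73 \cdot 30 \cdot 13 \sqrt{13} = 73 \cdot 390 \sqrt{13} = 28470 \sqrt{13}$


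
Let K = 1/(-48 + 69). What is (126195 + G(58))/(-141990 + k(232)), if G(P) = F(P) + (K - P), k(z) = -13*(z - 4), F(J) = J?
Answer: -1325048/1522017 ≈ -0.87059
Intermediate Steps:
K = 1/21 ≈ 0.047619
k(z) = 52 - 13*z (k(z) = -13*(-4 + z) = 52 - 13*z)
G(P) = 1/21 (G(P) = P + (1/21 - P) = 1/21)
(126195 + G(58))/(-141990 + k(232)) = (126195 + 1/21)/(-141990 + (52 - 13*232)) = 2650096/(21*(-141990 + (52 - 3016))) = 2650096/(21*(-141990 - 2964)) = (2650096/21)/(-144954) = (2650096/21)*(-1/144954) = -1325048/1522017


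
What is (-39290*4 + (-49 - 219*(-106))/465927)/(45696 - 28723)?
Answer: -73225064155/7908178971 ≈ -9.2594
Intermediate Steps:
(-39290*4 + (-49 - 219*(-106))/465927)/(45696 - 28723) = (-157160 + (-49 + 23214)*(1/465927))/16973 = (-157160 + 23165*(1/465927))*(1/16973) = (-157160 + 23165/465927)*(1/16973) = -73225064155/465927*1/16973 = -73225064155/7908178971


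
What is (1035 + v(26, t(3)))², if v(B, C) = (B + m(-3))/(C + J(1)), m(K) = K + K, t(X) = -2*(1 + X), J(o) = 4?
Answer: 1060900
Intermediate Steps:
t(X) = -2 - 2*X
m(K) = 2*K
v(B, C) = (-6 + B)/(4 + C) (v(B, C) = (B + 2*(-3))/(C + 4) = (B - 6)/(4 + C) = (-6 + B)/(4 + C))
(1035 + v(26, t(3)))² = (1035 + (-6 + 26)/(4 + (-2 - 2*3)))² = (1035 + 20/(4 + (-2 - 6)))² = (1035 + 20/(4 - 8))² = (1035 + 20/(-4))² = (1035 - ¼*20)² = (1035 - 5)² = 1030² = 1060900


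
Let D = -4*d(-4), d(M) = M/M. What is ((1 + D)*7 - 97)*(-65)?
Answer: 7670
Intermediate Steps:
d(M) = 1
D = -4 (D = -4*1 = -4)
((1 + D)*7 - 97)*(-65) = ((1 - 4)*7 - 97)*(-65) = (-3*7 - 97)*(-65) = (-21 - 97)*(-65) = -118*(-65) = 7670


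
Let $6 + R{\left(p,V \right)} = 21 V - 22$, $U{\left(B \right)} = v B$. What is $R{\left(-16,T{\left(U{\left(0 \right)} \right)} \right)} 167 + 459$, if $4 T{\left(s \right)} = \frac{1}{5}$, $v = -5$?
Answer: $- \frac{80833}{20} \approx -4041.6$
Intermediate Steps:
$U{\left(B \right)} = - 5 B$
$T{\left(s \right)} = \frac{1}{20}$ ($T{\left(s \right)} = \frac{1}{4 \cdot 5} = \frac{1}{4} \cdot \frac{1}{5} = \frac{1}{20}$)
$R{\left(p,V \right)} = -28 + 21 V$ ($R{\left(p,V \right)} = -6 + \left(21 V - 22\right) = -6 + \left(-22 + 21 V\right) = -28 + 21 V$)
$R{\left(-16,T{\left(U{\left(0 \right)} \right)} \right)} 167 + 459 = \left(-28 + 21 \cdot \frac{1}{20}\right) 167 + 459 = \left(-28 + \frac{21}{20}\right) 167 + 459 = \left(- \frac{539}{20}\right) 167 + 459 = - \frac{90013}{20} + 459 = - \frac{80833}{20}$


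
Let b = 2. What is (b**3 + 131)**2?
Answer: 19321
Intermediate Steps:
(b**3 + 131)**2 = (2**3 + 131)**2 = (8 + 131)**2 = 139**2 = 19321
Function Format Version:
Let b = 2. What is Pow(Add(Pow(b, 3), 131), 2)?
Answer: 19321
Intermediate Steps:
Pow(Add(Pow(b, 3), 131), 2) = Pow(Add(Pow(2, 3), 131), 2) = Pow(Add(8, 131), 2) = Pow(139, 2) = 19321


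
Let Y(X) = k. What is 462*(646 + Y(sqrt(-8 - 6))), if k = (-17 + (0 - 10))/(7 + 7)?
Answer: 297561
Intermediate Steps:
k = -27/14 (k = (-17 - 10)/14 = -27*1/14 = -27/14 ≈ -1.9286)
Y(X) = -27/14
462*(646 + Y(sqrt(-8 - 6))) = 462*(646 - 27/14) = 462*(9017/14) = 297561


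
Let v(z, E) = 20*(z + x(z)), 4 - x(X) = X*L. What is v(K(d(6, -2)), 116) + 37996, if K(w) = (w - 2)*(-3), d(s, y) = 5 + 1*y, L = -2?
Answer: 37896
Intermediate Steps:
d(s, y) = 5 + y
K(w) = 6 - 3*w (K(w) = (-2 + w)*(-3) = 6 - 3*w)
x(X) = 4 + 2*X (x(X) = 4 - X*(-2) = 4 - (-2)*X = 4 + 2*X)
v(z, E) = 80 + 60*z (v(z, E) = 20*(z + (4 + 2*z)) = 20*(4 + 3*z) = 80 + 60*z)
v(K(d(6, -2)), 116) + 37996 = (80 + 60*(6 - 3*(5 - 2))) + 37996 = (80 + 60*(6 - 3*3)) + 37996 = (80 + 60*(6 - 9)) + 37996 = (80 + 60*(-3)) + 37996 = (80 - 180) + 37996 = -100 + 37996 = 37896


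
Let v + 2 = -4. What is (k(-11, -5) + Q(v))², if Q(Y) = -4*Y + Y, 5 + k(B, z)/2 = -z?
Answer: 324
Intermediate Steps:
v = -6 (v = -2 - 4 = -6)
k(B, z) = -10 - 2*z (k(B, z) = -10 + 2*(-z) = -10 - 2*z)
Q(Y) = -3*Y
(k(-11, -5) + Q(v))² = ((-10 - 2*(-5)) - 3*(-6))² = ((-10 + 10) + 18)² = (0 + 18)² = 18² = 324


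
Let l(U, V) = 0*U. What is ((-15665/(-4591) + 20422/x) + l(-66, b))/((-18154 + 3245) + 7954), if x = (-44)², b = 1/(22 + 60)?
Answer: -62042421/30908632040 ≈ -0.0020073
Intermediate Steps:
b = 1/82 ≈ 0.012195
l(U, V) = 0
x = 1936
((-15665/(-4591) + 20422/x) + l(-66, b))/((-18154 + 3245) + 7954) = ((-15665/(-4591) + 20422/1936) + 0)/((-18154 + 3245) + 7954) = ((-15665*(-1/4591) + 20422*(1/1936)) + 0)/(-14909 + 7954) = ((15665/4591 + 10211/968) + 0)/(-6955) = (62042421/4444088 + 0)*(-1/6955) = (62042421/4444088)*(-1/6955) = -62042421/30908632040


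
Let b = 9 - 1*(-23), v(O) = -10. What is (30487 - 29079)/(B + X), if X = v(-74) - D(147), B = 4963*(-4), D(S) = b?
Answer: -704/9947 ≈ -0.070775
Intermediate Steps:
b = 32 (b = 9 + 23 = 32)
D(S) = 32
B = -19852
X = -42 (X = -10 - 1*32 = -10 - 32 = -42)
(30487 - 29079)/(B + X) = (30487 - 29079)/(-19852 - 42) = 1408/(-19894) = 1408*(-1/19894) = -704/9947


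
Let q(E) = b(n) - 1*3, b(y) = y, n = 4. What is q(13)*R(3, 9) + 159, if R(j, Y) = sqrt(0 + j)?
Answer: 159 + sqrt(3) ≈ 160.73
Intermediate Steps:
R(j, Y) = sqrt(j)
q(E) = 1 (q(E) = 4 - 1*3 = 4 - 3 = 1)
q(13)*R(3, 9) + 159 = 1*sqrt(3) + 159 = sqrt(3) + 159 = 159 + sqrt(3)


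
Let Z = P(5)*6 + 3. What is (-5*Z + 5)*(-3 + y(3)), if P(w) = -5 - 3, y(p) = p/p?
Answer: -460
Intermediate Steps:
y(p) = 1
P(w) = -8
Z = -45 (Z = -8*6 + 3 = -48 + 3 = -45)
(-5*Z + 5)*(-3 + y(3)) = (-5*(-45) + 5)*(-3 + 1) = (225 + 5)*(-2) = 230*(-2) = -460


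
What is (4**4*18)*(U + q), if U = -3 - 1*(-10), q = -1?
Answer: 27648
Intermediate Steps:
U = 7 (U = -3 + 10 = 7)
(4**4*18)*(U + q) = (4**4*18)*(7 - 1) = (256*18)*6 = 4608*6 = 27648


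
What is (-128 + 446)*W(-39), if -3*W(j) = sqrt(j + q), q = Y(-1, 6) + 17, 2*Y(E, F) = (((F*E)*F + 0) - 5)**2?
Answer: -53*sqrt(3274) ≈ -3032.6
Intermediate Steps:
Y(E, F) = (-5 + E*F**2)**2/2 (Y(E, F) = (((F*E)*F + 0) - 5)**2/2 = (((E*F)*F + 0) - 5)**2/2 = ((E*F**2 + 0) - 5)**2/2 = (E*F**2 - 5)**2/2 = (-5 + E*F**2)**2/2)
q = 1715/2 (q = (-5 - 1*6**2)**2/2 + 17 = (-5 - 1*36)**2/2 + 17 = (-5 - 36)**2/2 + 17 = (1/2)*(-41)**2 + 17 = (1/2)*1681 + 17 = 1681/2 + 17 = 1715/2 ≈ 857.50)
W(j) = -sqrt(1715/2 + j)/3 (W(j) = -sqrt(j + 1715/2)/3 = -sqrt(1715/2 + j)/3)
(-128 + 446)*W(-39) = (-128 + 446)*(-sqrt(3430 + 4*(-39))/6) = 318*(-sqrt(3430 - 156)/6) = 318*(-sqrt(3274)/6) = -53*sqrt(3274)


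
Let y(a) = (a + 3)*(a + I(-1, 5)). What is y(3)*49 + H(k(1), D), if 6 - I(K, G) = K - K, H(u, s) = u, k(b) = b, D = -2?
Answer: 2647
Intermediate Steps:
I(K, G) = 6 (I(K, G) = 6 - (K - K) = 6 - 1*0 = 6 + 0 = 6)
y(a) = (3 + a)*(6 + a) (y(a) = (a + 3)*(a + 6) = (3 + a)*(6 + a))
y(3)*49 + H(k(1), D) = (18 + 3² + 9*3)*49 + 1 = (18 + 9 + 27)*49 + 1 = 54*49 + 1 = 2646 + 1 = 2647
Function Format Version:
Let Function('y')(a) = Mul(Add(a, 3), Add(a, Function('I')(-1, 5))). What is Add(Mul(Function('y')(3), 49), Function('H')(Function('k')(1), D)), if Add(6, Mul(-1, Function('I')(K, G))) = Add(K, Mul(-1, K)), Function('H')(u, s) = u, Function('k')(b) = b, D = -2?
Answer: 2647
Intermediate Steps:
Function('I')(K, G) = 6 (Function('I')(K, G) = Add(6, Mul(-1, Add(K, Mul(-1, K)))) = Add(6, Mul(-1, 0)) = Add(6, 0) = 6)
Function('y')(a) = Mul(Add(3, a), Add(6, a)) (Function('y')(a) = Mul(Add(a, 3), Add(a, 6)) = Mul(Add(3, a), Add(6, a)))
Add(Mul(Function('y')(3), 49), Function('H')(Function('k')(1), D)) = Add(Mul(Add(18, Pow(3, 2), Mul(9, 3)), 49), 1) = Add(Mul(Add(18, 9, 27), 49), 1) = Add(Mul(54, 49), 1) = Add(2646, 1) = 2647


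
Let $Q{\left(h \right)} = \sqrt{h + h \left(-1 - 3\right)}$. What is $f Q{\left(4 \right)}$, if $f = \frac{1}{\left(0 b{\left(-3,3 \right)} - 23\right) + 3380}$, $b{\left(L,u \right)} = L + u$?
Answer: $\frac{2 i \sqrt{3}}{3357} \approx 0.0010319 i$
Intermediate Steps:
$Q{\left(h \right)} = \sqrt{3} \sqrt{- h}$ ($Q{\left(h \right)} = \sqrt{h + h \left(-4\right)} = \sqrt{h - 4 h} = \sqrt{- 3 h} = \sqrt{3} \sqrt{- h}$)
$f = \frac{1}{3357}$ ($f = \frac{1}{\left(0 \left(-3 + 3\right) - 23\right) + 3380} = \frac{1}{\left(0 \cdot 0 - 23\right) + 3380} = \frac{1}{\left(0 - 23\right) + 3380} = \frac{1}{-23 + 3380} = \frac{1}{3357} \approx 0.00029788$)
$f Q{\left(4 \right)} = \frac{\sqrt{3} \sqrt{\left(-1\right) 4}}{3357} = \frac{\sqrt{3} \sqrt{-4}}{3357} = \frac{\sqrt{3} \cdot 2 i}{3357} = \frac{2 i \sqrt{3}}{3357}$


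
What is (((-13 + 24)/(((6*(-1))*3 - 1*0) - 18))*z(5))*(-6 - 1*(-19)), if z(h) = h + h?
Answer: -715/18 ≈ -39.722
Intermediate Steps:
z(h) = 2*h
(((-13 + 24)/(((6*(-1))*3 - 1*0) - 18))*z(5))*(-6 - 1*(-19)) = (((-13 + 24)/(((6*(-1))*3 - 1*0) - 18))*(2*5))*(-6 - 1*(-19)) = ((11/((-6*3 + 0) - 18))*10)*(-6 + 19) = ((11/((-18 + 0) - 18))*10)*13 = ((11/(-18 - 18))*10)*13 = ((11/(-36))*10)*13 = ((11*(-1/36))*10)*13 = -11/36*10*13 = -55/18*13 = -715/18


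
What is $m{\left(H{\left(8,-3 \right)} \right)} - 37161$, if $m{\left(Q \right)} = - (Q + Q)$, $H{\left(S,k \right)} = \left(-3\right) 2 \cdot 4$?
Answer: $-37113$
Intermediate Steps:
$H{\left(S,k \right)} = -24$ ($H{\left(S,k \right)} = \left(-6\right) 4 = -24$)
$m{\left(Q \right)} = - 2 Q$
$m{\left(H{\left(8,-3 \right)} \right)} - 37161 = \left(-2\right) \left(-24\right) - 37161 = 48 - 37161 = -37113$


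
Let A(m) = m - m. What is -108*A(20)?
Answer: 0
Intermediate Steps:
A(m) = 0
-108*A(20) = -108*0 = 0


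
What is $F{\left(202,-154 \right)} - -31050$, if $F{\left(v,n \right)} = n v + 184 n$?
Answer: $-28394$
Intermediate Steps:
$F{\left(v,n \right)} = 184 n + n v$
$F{\left(202,-154 \right)} - -31050 = - 154 \left(184 + 202\right) - -31050 = \left(-154\right) 386 + 31050 = -59444 + 31050 = -28394$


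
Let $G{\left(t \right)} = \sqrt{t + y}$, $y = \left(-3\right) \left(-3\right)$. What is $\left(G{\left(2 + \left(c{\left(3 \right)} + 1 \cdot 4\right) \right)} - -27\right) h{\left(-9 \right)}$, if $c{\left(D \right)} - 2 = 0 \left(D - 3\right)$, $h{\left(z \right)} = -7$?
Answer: $-189 - 7 \sqrt{17} \approx -217.86$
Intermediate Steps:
$c{\left(D \right)} = 2$ ($c{\left(D \right)} = 2 + 0 \left(D - 3\right) = 2 + 0 \left(-3 + D\right) = 2 + 0 = 2$)
$y = 9$
$G{\left(t \right)} = \sqrt{9 + t}$ ($G{\left(t \right)} = \sqrt{t + 9} = \sqrt{9 + t}$)
$\left(G{\left(2 + \left(c{\left(3 \right)} + 1 \cdot 4\right) \right)} - -27\right) h{\left(-9 \right)} = \left(\sqrt{9 + \left(2 + \left(2 + 1 \cdot 4\right)\right)} - -27\right) \left(-7\right) = \left(\sqrt{9 + \left(2 + \left(2 + 4\right)\right)} + 27\right) \left(-7\right) = \left(\sqrt{9 + \left(2 + 6\right)} + 27\right) \left(-7\right) = \left(\sqrt{9 + 8} + 27\right) \left(-7\right) = \left(\sqrt{17} + 27\right) \left(-7\right) = \left(27 + \sqrt{17}\right) \left(-7\right) = -189 - 7 \sqrt{17}$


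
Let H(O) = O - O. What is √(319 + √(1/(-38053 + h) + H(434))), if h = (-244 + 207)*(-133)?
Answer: √(87543921564 + 16566*I*√8283)/16566 ≈ 17.861 + 0.0001538*I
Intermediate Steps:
H(O) = 0
h = 4921 (h = -37*(-133) = 4921)
√(319 + √(1/(-38053 + h) + H(434))) = √(319 + √(1/(-38053 + 4921) + 0)) = √(319 + √(1/(-33132) + 0)) = √(319 + √(-1/33132 + 0)) = √(319 + √(-1/33132)) = √(319 + I*√8283/16566)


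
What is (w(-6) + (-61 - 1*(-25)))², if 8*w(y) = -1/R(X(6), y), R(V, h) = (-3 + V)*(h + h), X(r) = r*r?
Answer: 13006718209/10036224 ≈ 1296.0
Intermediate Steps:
X(r) = r²
R(V, h) = 2*h*(-3 + V) (R(V, h) = (-3 + V)*(2*h) = 2*h*(-3 + V))
w(y) = -1/(528*y) (w(y) = (-1/(2*y*(-3 + 6²)))/8 = (-1/(2*y*(-3 + 36)))/8 = (-1/(2*y*33))/8 = (-1/(66*y))/8 = -1/(528*y))
(w(-6) + (-61 - 1*(-25)))² = (-1/528/(-6) + (-61 - 1*(-25)))² = (-1/528*(-⅙) + (-61 + 25))² = (1/3168 - 36)² = (-114047/3168)² = 13006718209/10036224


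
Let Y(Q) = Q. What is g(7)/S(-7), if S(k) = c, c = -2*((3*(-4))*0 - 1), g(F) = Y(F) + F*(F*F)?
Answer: 175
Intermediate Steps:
g(F) = F + F**3 (g(F) = F + F*(F*F) = F + F*F**2 = F + F**3)
c = 2 (c = -2*(-12*0 - 1) = -2*(0 - 1) = -2*(-1) = 2)
S(k) = 2
g(7)/S(-7) = (7 + 7**3)/2 = (7 + 343)*(1/2) = 350*(1/2) = 175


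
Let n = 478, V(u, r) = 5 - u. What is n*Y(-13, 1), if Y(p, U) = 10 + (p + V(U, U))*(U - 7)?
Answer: 30592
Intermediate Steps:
Y(p, U) = 10 + (-7 + U)*(5 + p - U) (Y(p, U) = 10 + (p + (5 - U))*(U - 7) = 10 + (5 + p - U)*(-7 + U) = 10 + (-7 + U)*(5 + p - U))
n*Y(-13, 1) = 478*(-25 - 1*1² - 7*(-13) + 12*1 + 1*(-13)) = 478*(-25 - 1*1 + 91 + 12 - 13) = 478*(-25 - 1 + 91 + 12 - 13) = 478*64 = 30592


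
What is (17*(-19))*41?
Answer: -13243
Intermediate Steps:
(17*(-19))*41 = -323*41 = -13243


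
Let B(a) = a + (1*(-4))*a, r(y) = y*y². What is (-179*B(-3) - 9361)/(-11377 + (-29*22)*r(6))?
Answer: 10972/149185 ≈ 0.073546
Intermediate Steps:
r(y) = y³
B(a) = -3*a (B(a) = a - 4*a = -3*a)
(-179*B(-3) - 9361)/(-11377 + (-29*22)*r(6)) = (-(-537)*(-3) - 9361)/(-11377 - 29*22*6³) = (-179*9 - 9361)/(-11377 - 638*216) = (-1611 - 9361)/(-11377 - 137808) = -10972/(-149185) = -10972*(-1/149185) = 10972/149185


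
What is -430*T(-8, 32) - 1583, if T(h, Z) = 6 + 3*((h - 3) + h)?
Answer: 20347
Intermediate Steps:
T(h, Z) = -3 + 6*h (T(h, Z) = 6 + 3*((-3 + h) + h) = 6 + 3*(-3 + 2*h) = 6 + (-9 + 6*h) = -3 + 6*h)
-430*T(-8, 32) - 1583 = -430*(-3 + 6*(-8)) - 1583 = -430*(-3 - 48) - 1583 = -430*(-51) - 1583 = 21930 - 1583 = 20347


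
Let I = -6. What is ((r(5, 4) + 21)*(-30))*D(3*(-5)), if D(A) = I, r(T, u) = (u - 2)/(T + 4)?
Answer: 3820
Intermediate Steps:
r(T, u) = (-2 + u)/(4 + T)
D(A) = -6
((r(5, 4) + 21)*(-30))*D(3*(-5)) = (((-2 + 4)/(4 + 5) + 21)*(-30))*(-6) = ((2/9 + 21)*(-30))*(-6) = ((191/9)*(-30))*(-6) = -1910/3*(-6) = 3820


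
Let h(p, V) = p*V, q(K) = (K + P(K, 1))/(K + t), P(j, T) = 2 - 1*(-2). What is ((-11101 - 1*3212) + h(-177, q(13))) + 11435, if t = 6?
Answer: -57691/19 ≈ -3036.4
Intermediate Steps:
P(j, T) = 4 (P(j, T) = 2 + 2 = 4)
q(K) = (4 + K)/(6 + K) (q(K) = (K + 4)/(K + 6) = (4 + K)/(6 + K))
h(p, V) = V*p
((-11101 - 1*3212) + h(-177, q(13))) + 11435 = ((-11101 - 1*3212) + ((4 + 13)/(6 + 13))*(-177)) + 11435 = ((-11101 - 3212) + (17/19)*(-177)) + 11435 = (-14313 + ((1/19)*17)*(-177)) + 11435 = (-14313 + (17/19)*(-177)) + 11435 = (-14313 - 3009/19) + 11435 = -274956/19 + 11435 = -57691/19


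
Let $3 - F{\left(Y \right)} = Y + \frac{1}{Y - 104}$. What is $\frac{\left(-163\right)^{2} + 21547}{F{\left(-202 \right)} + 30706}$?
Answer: $\frac{14723496}{9458767} \approx 1.5566$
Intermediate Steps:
$F{\left(Y \right)} = 3 - Y - \frac{1}{-104 + Y}$ ($F{\left(Y \right)} = 3 - \left(Y + \frac{1}{Y - 104}\right) = 3 - \left(Y + \frac{1}{-104 + Y}\right) = 3 - Y - \frac{1}{-104 + Y}$)
$\frac{\left(-163\right)^{2} + 21547}{F{\left(-202 \right)} + 30706} = \frac{\left(-163\right)^{2} + 21547}{\frac{-313 - \left(-202\right)^{2} + 107 \left(-202\right)}{-104 - 202} + 30706} = \frac{26569 + 21547}{\frac{-313 - 40804 - 21614}{-306} + 30706} = \frac{48116}{- \frac{-313 - 40804 - 21614}{306} + 30706} = \frac{48116}{\left(- \frac{1}{306}\right) \left(-62731\right) + 30706} = \frac{48116}{\frac{62731}{306} + 30706} = \frac{48116}{\frac{9458767}{306}} = 48116 \cdot \frac{306}{9458767} = \frac{14723496}{9458767}$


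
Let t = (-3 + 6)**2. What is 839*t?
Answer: 7551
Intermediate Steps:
t = 9 (t = 3**2 = 9)
839*t = 839*9 = 7551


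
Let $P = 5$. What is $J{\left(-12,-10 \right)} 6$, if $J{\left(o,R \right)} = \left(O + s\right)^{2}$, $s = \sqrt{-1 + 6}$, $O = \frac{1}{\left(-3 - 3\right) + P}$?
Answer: $36 - 12 \sqrt{5} \approx 9.1672$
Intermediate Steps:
$O = -1$ ($O = \frac{1}{\left(-3 - 3\right) + 5} = \frac{1}{-6 + 5} = \frac{1}{-1} = -1$)
$s = \sqrt{5} \approx 2.2361$
$J{\left(o,R \right)} = \left(-1 + \sqrt{5}\right)^{2}$
$J{\left(-12,-10 \right)} 6 = \left(-1 + \sqrt{5}\right)^{2} \cdot 6 = 6 \left(-1 + \sqrt{5}\right)^{2}$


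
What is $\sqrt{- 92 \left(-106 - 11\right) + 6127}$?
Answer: $\sqrt{16891} \approx 129.97$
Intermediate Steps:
$\sqrt{- 92 \left(-106 - 11\right) + 6127} = \sqrt{\left(-92\right) \left(-117\right) + 6127} = \sqrt{10764 + 6127} = \sqrt{16891}$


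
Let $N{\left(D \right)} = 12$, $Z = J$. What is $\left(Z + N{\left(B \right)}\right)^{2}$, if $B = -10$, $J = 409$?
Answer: $177241$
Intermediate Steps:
$Z = 409$
$\left(Z + N{\left(B \right)}\right)^{2} = \left(409 + 12\right)^{2} = 421^{2} = 177241$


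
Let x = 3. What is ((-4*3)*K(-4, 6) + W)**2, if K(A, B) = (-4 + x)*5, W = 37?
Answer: 9409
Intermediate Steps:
K(A, B) = -5 (K(A, B) = (-4 + 3)*5 = -1*5 = -5)
((-4*3)*K(-4, 6) + W)**2 = (-4*3*(-5) + 37)**2 = (-12*(-5) + 37)**2 = (60 + 37)**2 = 97**2 = 9409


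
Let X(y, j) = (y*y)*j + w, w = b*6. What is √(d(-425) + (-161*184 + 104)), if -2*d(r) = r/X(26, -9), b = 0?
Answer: I*√718399570/156 ≈ 171.81*I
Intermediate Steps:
w = 0 (w = 0*6 = 0)
X(y, j) = j*y² (X(y, j) = (y*y)*j + 0 = y²*j + 0 = j*y² + 0 = j*y²)
d(r) = r/12168 (d(r) = -r/(2*((-9*26²))) = -r/(2*((-9*676))) = -r/(2*(-6084)) = -r*(-1)/(2*6084) = -(-1)*r/12168 = r/12168)
√(d(-425) + (-161*184 + 104)) = √((1/12168)*(-425) + (-161*184 + 104)) = √(-425/12168 + (-29624 + 104)) = √(-425/12168 - 29520) = √(-359199785/12168) = I*√718399570/156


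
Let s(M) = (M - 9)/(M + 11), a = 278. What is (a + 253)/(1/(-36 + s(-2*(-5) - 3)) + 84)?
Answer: 57525/9097 ≈ 6.3235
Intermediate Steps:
s(M) = (-9 + M)/(11 + M)
(a + 253)/(1/(-36 + s(-2*(-5) - 3)) + 84) = (278 + 253)/(1/(-36 + (-9 + (-2*(-5) - 3))/(11 + (-2*(-5) - 3))) + 84) = 531/(1/(-36 + (-9 + (10 - 3))/(11 + (10 - 3))) + 84) = 531/(1/(-36 + (-9 + 7)/(11 + 7)) + 84) = 531/(1/(-36 - 2/18) + 84) = 531/(1/(-36 + (1/18)*(-2)) + 84) = 531/(1/(-36 - ⅑) + 84) = 531/(1/(-325/9) + 84) = 531/(-9/325 + 84) = 531/(27291/325) = 531*(325/27291) = 57525/9097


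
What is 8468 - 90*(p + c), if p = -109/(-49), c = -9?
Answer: 444812/49 ≈ 9077.8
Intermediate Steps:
p = 109/49 (p = -109*(-1)/49 = -1*(-109/49) = 109/49 ≈ 2.2245)
8468 - 90*(p + c) = 8468 - 90*(109/49 - 9) = 8468 - 90*(-332/49) = 8468 + 29880/49 = 444812/49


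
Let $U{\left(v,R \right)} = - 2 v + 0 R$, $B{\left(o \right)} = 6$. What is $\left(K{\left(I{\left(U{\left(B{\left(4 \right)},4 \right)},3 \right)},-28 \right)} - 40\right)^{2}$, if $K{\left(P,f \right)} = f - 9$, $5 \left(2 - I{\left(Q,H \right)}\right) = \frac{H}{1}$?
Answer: $5929$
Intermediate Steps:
$U{\left(v,R \right)} = - 2 v$ ($U{\left(v,R \right)} = - 2 v + 0 = - 2 v$)
$I{\left(Q,H \right)} = 2 - \frac{H}{5}$ ($I{\left(Q,H \right)} = 2 - \frac{H 1^{-1}}{5} = 2 - \frac{H 1}{5} = 2 - \frac{H}{5}$)
$K{\left(P,f \right)} = -9 + f$
$\left(K{\left(I{\left(U{\left(B{\left(4 \right)},4 \right)},3 \right)},-28 \right)} - 40\right)^{2} = \left(\left(-9 - 28\right) - 40\right)^{2} = \left(-37 - 40\right)^{2} = \left(-77\right)^{2} = 5929$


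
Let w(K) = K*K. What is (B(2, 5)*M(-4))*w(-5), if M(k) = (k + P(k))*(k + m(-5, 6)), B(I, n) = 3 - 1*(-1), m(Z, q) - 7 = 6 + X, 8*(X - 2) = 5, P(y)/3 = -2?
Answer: -11625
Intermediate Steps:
P(y) = -6 (P(y) = 3*(-2) = -6)
X = 21/8 (X = 2 + (1/8)*5 = 2 + 5/8 = 21/8 ≈ 2.6250)
m(Z, q) = 125/8 (m(Z, q) = 7 + (6 + 21/8) = 7 + 69/8 = 125/8)
w(K) = K**2
B(I, n) = 4 (B(I, n) = 3 + 1 = 4)
M(k) = (-6 + k)*(125/8 + k) (M(k) = (k - 6)*(k + 125/8) = (-6 + k)*(125/8 + k))
(B(2, 5)*M(-4))*w(-5) = (4*(-375/4 + (-4)**2 + (77/8)*(-4)))*(-5)**2 = (4*(-375/4 + 16 - 77/2))*25 = (4*(-465/4))*25 = -465*25 = -11625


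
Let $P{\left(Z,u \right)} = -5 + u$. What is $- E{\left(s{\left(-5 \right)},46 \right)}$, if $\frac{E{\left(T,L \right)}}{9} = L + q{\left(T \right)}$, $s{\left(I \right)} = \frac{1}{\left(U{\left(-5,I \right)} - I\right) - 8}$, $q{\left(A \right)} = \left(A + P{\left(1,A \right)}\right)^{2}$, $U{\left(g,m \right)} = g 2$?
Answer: $- \frac{110367}{169} \approx -653.06$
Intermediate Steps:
$U{\left(g,m \right)} = 2 g$
$q{\left(A \right)} = \left(-5 + 2 A\right)^{2}$ ($q{\left(A \right)} = \left(A + \left(-5 + A\right)\right)^{2} = \left(-5 + 2 A\right)^{2}$)
$s{\left(I \right)} = \frac{1}{-18 - I}$ ($s{\left(I \right)} = \frac{1}{\left(2 \left(-5\right) - I\right) - 8} = \frac{1}{\left(-10 - I\right) - 8} = \frac{1}{-18 - I}$)
$E{\left(T,L \right)} = 9 L + 9 \left(-5 + 2 T\right)^{2}$ ($E{\left(T,L \right)} = 9 \left(L + \left(-5 + 2 T\right)^{2}\right) = 9 L + 9 \left(-5 + 2 T\right)^{2}$)
$- E{\left(s{\left(-5 \right)},46 \right)} = - (9 \cdot 46 + 9 \left(-5 + 2 \left(- \frac{1}{18 - 5}\right)\right)^{2}) = - (414 + 9 \left(-5 + 2 \left(- \frac{1}{13}\right)\right)^{2}) = - (414 + 9 \left(-5 - \frac{2}{13}\right)^{2}) = - (414 + 9 \left(- \frac{67}{13}\right)^{2}) = - (414 + 9 \cdot \frac{4489}{169}) = - (414 + \frac{40401}{169}) = \left(-1\right) \frac{110367}{169} = - \frac{110367}{169}$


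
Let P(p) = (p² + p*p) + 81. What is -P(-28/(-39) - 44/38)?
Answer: -44688113/549081 ≈ -81.387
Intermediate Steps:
P(p) = 81 + 2*p² (P(p) = (p² + p²) + 81 = 2*p² + 81 = 81 + 2*p²)
-P(-28/(-39) - 44/38) = -(81 + 2*(-28/(-39) - 44/38)²) = -(81 + 2*(-28*(-1/39) - 44*1/38)²) = -(81 + 2*(28/39 - 22/19)²) = -(81 + 2*(-326/741)²) = -(81 + 2*(106276/549081)) = -(81 + 212552/549081) = -1*44688113/549081 = -44688113/549081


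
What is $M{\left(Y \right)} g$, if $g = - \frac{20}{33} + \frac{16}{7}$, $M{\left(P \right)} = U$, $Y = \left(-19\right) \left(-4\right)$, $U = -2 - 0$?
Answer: $- \frac{776}{231} \approx -3.3593$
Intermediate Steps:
$U = -2$ ($U = -2 + 0 = -2$)
$Y = 76$
$M{\left(P \right)} = -2$
$g = \frac{388}{231}$ ($g = \left(-20\right) \frac{1}{33} + 16 \cdot \frac{1}{7} = - \frac{20}{33} + \frac{16}{7} = \frac{388}{231} \approx 1.6797$)
$M{\left(Y \right)} g = \left(-2\right) \frac{388}{231} = - \frac{776}{231}$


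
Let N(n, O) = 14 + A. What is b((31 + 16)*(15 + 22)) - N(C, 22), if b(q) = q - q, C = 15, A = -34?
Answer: 20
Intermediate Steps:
b(q) = 0
N(n, O) = -20 (N(n, O) = 14 - 34 = -20)
b((31 + 16)*(15 + 22)) - N(C, 22) = 0 - 1*(-20) = 0 + 20 = 20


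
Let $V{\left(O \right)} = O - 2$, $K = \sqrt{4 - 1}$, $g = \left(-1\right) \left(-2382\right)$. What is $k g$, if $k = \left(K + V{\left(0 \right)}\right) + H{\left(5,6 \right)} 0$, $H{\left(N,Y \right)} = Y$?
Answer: $-4764 + 2382 \sqrt{3} \approx -638.25$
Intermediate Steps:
$g = 2382$
$K = \sqrt{3} \approx 1.732$
$V{\left(O \right)} = -2 + O$
$k = -2 + \sqrt{3}$ ($k = \left(\sqrt{3} + \left(-2 + 0\right)\right) + 6 \cdot 0 = \left(\sqrt{3} - 2\right) + 0 = \left(-2 + \sqrt{3}\right) + 0 = -2 + \sqrt{3} \approx -0.26795$)
$k g = \left(-2 + \sqrt{3}\right) 2382 = -4764 + 2382 \sqrt{3}$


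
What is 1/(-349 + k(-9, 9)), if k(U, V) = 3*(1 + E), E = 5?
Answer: -1/331 ≈ -0.0030211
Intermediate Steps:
k(U, V) = 18 (k(U, V) = 3*(1 + 5) = 3*6 = 18)
1/(-349 + k(-9, 9)) = 1/(-349 + 18) = 1/(-331) = -1/331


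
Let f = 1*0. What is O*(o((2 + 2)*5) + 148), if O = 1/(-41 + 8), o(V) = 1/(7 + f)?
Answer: -1037/231 ≈ -4.4892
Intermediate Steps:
f = 0
o(V) = ⅐ (o(V) = 1/(7 + 0) = 1/7 = ⅐)
O = -1/33 (O = 1/(-33) = -1/33 ≈ -0.030303)
O*(o((2 + 2)*5) + 148) = -(⅐ + 148)/33 = -1/33*1037/7 = -1037/231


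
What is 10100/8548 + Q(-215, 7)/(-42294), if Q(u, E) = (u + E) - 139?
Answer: 107533889/90382278 ≈ 1.1898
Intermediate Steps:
Q(u, E) = -139 + E + u (Q(u, E) = (E + u) - 139 = -139 + E + u)
10100/8548 + Q(-215, 7)/(-42294) = 10100/8548 + (-139 + 7 - 215)/(-42294) = 10100*(1/8548) - 347*(-1/42294) = 2525/2137 + 347/42294 = 107533889/90382278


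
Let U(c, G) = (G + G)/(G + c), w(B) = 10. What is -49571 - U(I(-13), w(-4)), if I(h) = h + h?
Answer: -198279/4 ≈ -49570.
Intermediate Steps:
I(h) = 2*h
U(c, G) = 2*G/(G + c) (U(c, G) = (2*G)/(G + c) = 2*G/(G + c))
-49571 - U(I(-13), w(-4)) = -49571 - 2*10/(10 + 2*(-13)) = -49571 - 2*10/(10 - 26) = -49571 - 2*10/(-16) = -49571 - 2*10*(-1)/16 = -49571 - 1*(-5/4) = -49571 + 5/4 = -198279/4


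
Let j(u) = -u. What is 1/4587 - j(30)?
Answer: 137611/4587 ≈ 30.000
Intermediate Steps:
1/4587 - j(30) = 1/4587 - (-1)*30 = 1/4587 - 1*(-30) = 1/4587 + 30 = 137611/4587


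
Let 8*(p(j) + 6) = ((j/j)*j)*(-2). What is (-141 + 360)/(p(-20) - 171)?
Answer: -219/172 ≈ -1.2733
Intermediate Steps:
p(j) = -6 - j/4 (p(j) = -6 + (((j/j)*j)*(-2))/8 = -6 + ((1*j)*(-2))/8 = -6 + (j*(-2))/8 = -6 + (-2*j)/8 = -6 - j/4)
(-141 + 360)/(p(-20) - 171) = (-141 + 360)/((-6 - 1/4*(-20)) - 171) = 219/((-6 + 5) - 171) = 219/(-1 - 171) = 219/(-172) = 219*(-1/172) = -219/172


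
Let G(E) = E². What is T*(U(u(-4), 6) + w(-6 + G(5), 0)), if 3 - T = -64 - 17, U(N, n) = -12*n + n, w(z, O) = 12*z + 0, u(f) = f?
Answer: 13608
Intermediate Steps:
w(z, O) = 12*z
U(N, n) = -11*n
T = 84 (T = 3 - (-64 - 17) = 3 - 1*(-81) = 3 + 81 = 84)
T*(U(u(-4), 6) + w(-6 + G(5), 0)) = 84*(-11*6 + 12*(-6 + 5²)) = 84*(-66 + 12*(-6 + 25)) = 84*(-66 + 12*19) = 84*(-66 + 228) = 84*162 = 13608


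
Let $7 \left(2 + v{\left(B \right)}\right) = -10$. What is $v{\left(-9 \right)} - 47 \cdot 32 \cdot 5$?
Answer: $- \frac{52664}{7} \approx -7523.4$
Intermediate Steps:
$v{\left(B \right)} = - \frac{24}{7}$ ($v{\left(B \right)} = -2 + \frac{1}{7} \left(-10\right) = -2 - \frac{10}{7} = - \frac{24}{7}$)
$v{\left(-9 \right)} - 47 \cdot 32 \cdot 5 = - \frac{24}{7} - 47 \cdot 32 \cdot 5 = - \frac{24}{7} - 7520 = - \frac{52664}{7}$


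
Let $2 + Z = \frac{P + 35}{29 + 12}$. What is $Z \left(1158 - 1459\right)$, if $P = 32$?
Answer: $\frac{4515}{41} \approx 110.12$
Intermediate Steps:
$Z = - \frac{15}{41}$ ($Z = -2 + \frac{32 + 35}{29 + 12} = -2 + \frac{67}{41} = - \frac{15}{41} \approx -0.36585$)
$Z \left(1158 - 1459\right) = - \frac{15 \left(1158 - 1459\right)}{41} = \left(- \frac{15}{41}\right) \left(-301\right) = \frac{4515}{41}$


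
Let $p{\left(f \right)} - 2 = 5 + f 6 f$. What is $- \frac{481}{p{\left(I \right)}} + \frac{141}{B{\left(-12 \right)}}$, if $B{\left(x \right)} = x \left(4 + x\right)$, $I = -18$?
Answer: $\frac{76305}{62432} \approx 1.2222$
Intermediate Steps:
$p{\left(f \right)} = 7 + 6 f^{2}$ ($p{\left(f \right)} = 2 + \left(5 + f 6 f\right) = 2 + \left(5 + 6 f f\right) = 2 + \left(5 + 6 f^{2}\right) = 7 + 6 f^{2}$)
$- \frac{481}{p{\left(I \right)}} + \frac{141}{B{\left(-12 \right)}} = - \frac{481}{7 + 6 \left(-18\right)^{2}} + \frac{141}{\left(-12\right) \left(4 - 12\right)} = - \frac{481}{7 + 6 \cdot 324} + \frac{141}{\left(-12\right) \left(-8\right)} = - \frac{481}{7 + 1944} + \frac{141}{96} = - \frac{481}{1951} + 141 \cdot \frac{1}{96} = \left(-481\right) \frac{1}{1951} + \frac{47}{32} = - \frac{481}{1951} + \frac{47}{32} = \frac{76305}{62432}$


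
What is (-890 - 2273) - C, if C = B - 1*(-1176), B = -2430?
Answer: -1909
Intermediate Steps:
C = -1254 (C = -2430 - 1*(-1176) = -2430 + 1176 = -1254)
(-890 - 2273) - C = (-890 - 2273) - 1*(-1254) = -3163 + 1254 = -1909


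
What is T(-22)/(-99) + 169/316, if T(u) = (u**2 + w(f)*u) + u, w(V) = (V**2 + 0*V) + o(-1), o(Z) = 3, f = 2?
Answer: -7327/2844 ≈ -2.5763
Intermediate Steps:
w(V) = 3 + V**2 (w(V) = (V**2 + 0*V) + 3 = (V**2 + 0) + 3 = V**2 + 3 = 3 + V**2)
T(u) = u**2 + 8*u (T(u) = (u**2 + (3 + 2**2)*u) + u = (u**2 + (3 + 4)*u) + u = (u**2 + 7*u) + u = u**2 + 8*u)
T(-22)/(-99) + 169/316 = -22*(8 - 22)/(-99) + 169/316 = -22*(-14)*(-1/99) + 169*(1/316) = 308*(-1/99) + 169/316 = -28/9 + 169/316 = -7327/2844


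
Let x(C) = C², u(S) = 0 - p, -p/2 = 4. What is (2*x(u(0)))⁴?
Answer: 268435456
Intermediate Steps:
p = -8 (p = -2*4 = -8)
u(S) = 8 (u(S) = 0 - 1*(-8) = 0 + 8 = 8)
(2*x(u(0)))⁴ = (2*8²)⁴ = (2*64)⁴ = 128⁴ = 268435456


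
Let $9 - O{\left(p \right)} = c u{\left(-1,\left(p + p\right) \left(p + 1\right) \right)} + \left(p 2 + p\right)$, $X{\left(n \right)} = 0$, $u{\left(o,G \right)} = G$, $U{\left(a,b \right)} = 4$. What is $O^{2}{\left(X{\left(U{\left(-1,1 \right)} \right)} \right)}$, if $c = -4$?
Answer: $81$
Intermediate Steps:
$O{\left(p \right)} = 9 - 3 p + 8 p \left(1 + p\right)$ ($O{\left(p \right)} = 9 - \left(- 4 \left(p + p\right) \left(p + 1\right) + \left(p 2 + p\right)\right) = 9 - \left(- 4 \cdot 2 p \left(1 + p\right) + \left(2 p + p\right)\right) = 9 - \left(- 4 \cdot 2 p \left(1 + p\right) + 3 p\right) = 9 - \left(- 8 p \left(1 + p\right) + 3 p\right) = 9 - \left(3 p - 8 p \left(1 + p\right)\right) = 9 + \left(- 3 p + 8 p \left(1 + p\right)\right) = 9 - 3 p + 8 p \left(1 + p\right)$)
$O^{2}{\left(X{\left(U{\left(-1,1 \right)} \right)} \right)} = \left(9 + 5 \cdot 0 + 8 \cdot 0^{2}\right)^{2} = \left(9 + 0 + 8 \cdot 0\right)^{2} = \left(9 + 0 + 0\right)^{2} = 9^{2} = 81$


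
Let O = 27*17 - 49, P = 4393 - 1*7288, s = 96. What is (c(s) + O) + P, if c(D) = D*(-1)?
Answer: -2581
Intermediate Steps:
P = -2895 (P = 4393 - 7288 = -2895)
O = 410 (O = 459 - 49 = 410)
c(D) = -D
(c(s) + O) + P = (-1*96 + 410) - 2895 = (-96 + 410) - 2895 = 314 - 2895 = -2581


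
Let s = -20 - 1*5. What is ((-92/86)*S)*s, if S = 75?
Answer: 86250/43 ≈ 2005.8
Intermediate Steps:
s = -25 (s = -20 - 5 = -25)
((-92/86)*S)*s = (-92/86*75)*(-25) = (-92*1/86*75)*(-25) = -46/43*75*(-25) = -3450/43*(-25) = 86250/43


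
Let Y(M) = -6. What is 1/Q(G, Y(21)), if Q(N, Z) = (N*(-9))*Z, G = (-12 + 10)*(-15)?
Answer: 1/1620 ≈ 0.00061728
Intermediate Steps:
G = 30 (G = -2*(-15) = 30)
Q(N, Z) = -9*N*Z (Q(N, Z) = (-9*N)*Z = -9*N*Z)
1/Q(G, Y(21)) = 1/(-9*30*(-6)) = 1/1620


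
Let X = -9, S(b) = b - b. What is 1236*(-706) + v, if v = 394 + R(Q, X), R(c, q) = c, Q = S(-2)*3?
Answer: -872222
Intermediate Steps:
S(b) = 0
Q = 0 (Q = 0*3 = 0)
v = 394 (v = 394 + 0 = 394)
1236*(-706) + v = 1236*(-706) + 394 = -872616 + 394 = -872222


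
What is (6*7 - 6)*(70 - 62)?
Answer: 288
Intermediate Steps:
(6*7 - 6)*(70 - 62) = (42 - 6)*8 = 36*8 = 288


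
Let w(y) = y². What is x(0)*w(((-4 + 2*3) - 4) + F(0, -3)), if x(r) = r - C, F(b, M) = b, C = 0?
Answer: 0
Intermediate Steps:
x(r) = r (x(r) = r - 1*0 = r + 0 = r)
x(0)*w(((-4 + 2*3) - 4) + F(0, -3)) = 0*(((-4 + 2*3) - 4) + 0)² = 0*(((-4 + 6) - 4) + 0)² = 0*((2 - 4) + 0)² = 0*(-2 + 0)² = 0*(-2)² = 0*4 = 0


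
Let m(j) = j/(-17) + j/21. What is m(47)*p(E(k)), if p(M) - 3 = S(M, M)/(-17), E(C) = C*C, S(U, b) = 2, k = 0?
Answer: -1316/867 ≈ -1.5179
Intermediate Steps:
m(j) = -4*j/357 (m(j) = j*(-1/17) + j*(1/21) = -j/17 + j/21 = -4*j/357)
E(C) = C²
p(M) = 49/17 (p(M) = 3 + 2/(-17) = 3 + 2*(-1/17) = 3 - 2/17 = 49/17)
m(47)*p(E(k)) = -4/357*47*(49/17) = -188/357*49/17 = -1316/867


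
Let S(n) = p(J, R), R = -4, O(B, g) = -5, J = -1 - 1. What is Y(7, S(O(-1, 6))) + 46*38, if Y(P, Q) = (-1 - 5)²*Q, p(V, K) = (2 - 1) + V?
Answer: 1712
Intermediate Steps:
J = -2
p(V, K) = 1 + V
S(n) = -1 (S(n) = 1 - 2 = -1)
Y(P, Q) = 36*Q (Y(P, Q) = (-6)²*Q = 36*Q)
Y(7, S(O(-1, 6))) + 46*38 = 36*(-1) + 46*38 = -36 + 1748 = 1712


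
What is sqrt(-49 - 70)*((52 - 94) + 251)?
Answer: 209*I*sqrt(119) ≈ 2279.9*I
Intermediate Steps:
sqrt(-49 - 70)*((52 - 94) + 251) = sqrt(-119)*(-42 + 251) = (I*sqrt(119))*209 = 209*I*sqrt(119)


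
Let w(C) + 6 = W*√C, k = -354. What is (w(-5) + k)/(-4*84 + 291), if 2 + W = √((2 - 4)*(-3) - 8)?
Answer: 8 + √10/45 + 2*I*√5/45 ≈ 8.0703 + 0.099381*I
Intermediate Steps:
W = -2 + I*√2 (W = -2 + √((2 - 4)*(-3) - 8) = -2 + √(-2*(-3) - 8) = -2 + √(6 - 8) = -2 + √(-2) = -2 + I*√2 ≈ -2.0 + 1.4142*I)
w(C) = -6 + √C*(-2 + I*√2) (w(C) = -6 + (-2 + I*√2)*√C = -6 + √C*(-2 + I*√2))
(w(-5) + k)/(-4*84 + 291) = ((-6 + √(-5)*(-2 + I*√2)) - 354)/(-4*84 + 291) = ((-6 + (I*√5)*(-2 + I*√2)) - 354)/(-336 + 291) = ((-6 + I*√5*(-2 + I*√2)) - 354)/(-45) = (-360 + I*√5*(-2 + I*√2))*(-1/45) = 8 - I*√5*(-2 + I*√2)/45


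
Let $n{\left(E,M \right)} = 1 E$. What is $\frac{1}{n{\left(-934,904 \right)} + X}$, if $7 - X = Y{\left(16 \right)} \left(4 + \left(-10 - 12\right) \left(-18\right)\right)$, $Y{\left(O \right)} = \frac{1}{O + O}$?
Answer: $- \frac{2}{1879} \approx -0.0010644$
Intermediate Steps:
$Y{\left(O \right)} = \frac{1}{2 O}$
$n{\left(E,M \right)} = E$
$X = - \frac{11}{2}$ ($X = 7 - \frac{1}{2 \cdot 16} \left(4 + \left(-10 - 12\right) \left(-18\right)\right) = 7 - \frac{1}{2} \cdot \frac{1}{16} \left(4 - -396\right) = 7 - \frac{4 + 396}{32} = 7 - \frac{1}{32} \cdot 400 = 7 - \frac{25}{2} = - \frac{11}{2} \approx -5.5$)
$\frac{1}{n{\left(-934,904 \right)} + X} = \frac{1}{-934 - \frac{11}{2}} = \frac{1}{- \frac{1879}{2}} = - \frac{2}{1879}$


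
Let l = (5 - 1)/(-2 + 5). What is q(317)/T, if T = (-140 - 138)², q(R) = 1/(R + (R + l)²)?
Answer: 9/70705431352 ≈ 1.2729e-10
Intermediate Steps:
l = 4/3 ≈ 1.3333
q(R) = 1/(R + (4/3 + R)²) (q(R) = 1/(R + (R + 4/3)²) = 1/(R + (4/3 + R)²))
T = 77284 (T = (-278)² = 77284)
q(317)/T = (9/((4 + 3*317)² + 9*317))/77284 = (9/((4 + 951)² + 2853))*(1/77284) = (9/(955² + 2853))*(1/77284) = (9/(912025 + 2853))*(1/77284) = (9/914878)*(1/77284) = 9/70705431352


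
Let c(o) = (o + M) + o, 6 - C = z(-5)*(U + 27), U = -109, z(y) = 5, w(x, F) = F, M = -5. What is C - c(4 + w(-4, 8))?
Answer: 397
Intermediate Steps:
C = 416 (C = 6 - 5*(-109 + 27) = 6 - 5*(-82) = 6 - 1*(-410) = 6 + 410 = 416)
c(o) = -5 + 2*o (c(o) = (o - 5) + o = (-5 + o) + o = -5 + 2*o)
C - c(4 + w(-4, 8)) = 416 - (-5 + 2*(4 + 8)) = 416 - (-5 + 2*12) = 416 - (-5 + 24) = 416 - 1*19 = 416 - 19 = 397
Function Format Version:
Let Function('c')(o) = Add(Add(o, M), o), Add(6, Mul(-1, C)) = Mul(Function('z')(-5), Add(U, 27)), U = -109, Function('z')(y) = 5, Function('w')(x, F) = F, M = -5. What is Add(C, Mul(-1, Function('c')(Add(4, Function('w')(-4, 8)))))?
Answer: 397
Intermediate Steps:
C = 416 (C = Add(6, Mul(-1, Mul(5, Add(-109, 27)))) = Add(6, Mul(-1, Mul(5, -82))) = Add(6, Mul(-1, -410)) = Add(6, 410) = 416)
Function('c')(o) = Add(-5, Mul(2, o)) (Function('c')(o) = Add(Add(o, -5), o) = Add(Add(-5, o), o) = Add(-5, Mul(2, o)))
Add(C, Mul(-1, Function('c')(Add(4, Function('w')(-4, 8))))) = Add(416, Mul(-1, Add(-5, Mul(2, Add(4, 8))))) = Add(416, Mul(-1, Add(-5, Mul(2, 12)))) = Add(416, Mul(-1, Add(-5, 24))) = Add(416, Mul(-1, 19)) = Add(416, -19) = 397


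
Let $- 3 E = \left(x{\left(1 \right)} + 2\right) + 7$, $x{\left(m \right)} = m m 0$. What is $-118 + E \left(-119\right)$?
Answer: $239$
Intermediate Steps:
$x{\left(m \right)} = 0$ ($x{\left(m \right)} = m^{2} \cdot 0 = 0$)
$E = -3$ ($E = - \frac{\left(0 + 2\right) + 7}{3} = - \frac{2 + 7}{3} = \left(- \frac{1}{3}\right) 9 = -3$)
$-118 + E \left(-119\right) = -118 - -357 = -118 + 357 = 239$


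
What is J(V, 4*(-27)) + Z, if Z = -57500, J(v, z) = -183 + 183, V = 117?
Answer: -57500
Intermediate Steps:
J(v, z) = 0
J(V, 4*(-27)) + Z = 0 - 57500 = -57500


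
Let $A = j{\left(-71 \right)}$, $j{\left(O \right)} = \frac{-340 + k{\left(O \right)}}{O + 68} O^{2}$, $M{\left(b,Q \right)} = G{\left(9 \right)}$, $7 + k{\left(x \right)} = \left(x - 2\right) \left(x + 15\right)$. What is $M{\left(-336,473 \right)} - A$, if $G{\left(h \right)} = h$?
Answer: $6286136$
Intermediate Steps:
$k{\left(x \right)} = -7 + \left(-2 + x\right) \left(15 + x\right)$ ($k{\left(x \right)} = -7 + \left(x - 2\right) \left(x + 15\right) = -7 + \left(-2 + x\right) \left(15 + x\right)$)
$M{\left(b,Q \right)} = 9$
$j{\left(O \right)} = \frac{O^{2} \left(-377 + O^{2} + 13 O\right)}{68 + O}$ ($j{\left(O \right)} = \frac{-340 + \left(-37 + O^{2} + 13 O\right)}{O + 68} O^{2} = \frac{-377 + O^{2} + 13 O}{68 + O} O^{2} = \frac{O^{2} \left(-377 + O^{2} + 13 O\right)}{68 + O}$)
$A = -6286127$ ($A = \frac{\left(-71\right)^{2} \left(-377 + \left(-71\right)^{2} + 13 \left(-71\right)\right)}{68 - 71} = \frac{5041 \left(-377 + 5041 - 923\right)}{-3} = 5041 \left(- \frac{1}{3}\right) 3741 = -6286127$)
$M{\left(-336,473 \right)} - A = 9 - -6286127 = 9 + 6286127 = 6286136$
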